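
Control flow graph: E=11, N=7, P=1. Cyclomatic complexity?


Formula: V(G) = E - N + 2P
V(G) = 11 - 7 + 2*1
V(G) = 4 + 2
V(G) = 6

6


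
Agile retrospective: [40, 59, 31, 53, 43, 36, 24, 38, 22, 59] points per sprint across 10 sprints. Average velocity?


Formula: Avg velocity = Total points / Number of sprints
Points: [40, 59, 31, 53, 43, 36, 24, 38, 22, 59]
Sum = 40 + 59 + 31 + 53 + 43 + 36 + 24 + 38 + 22 + 59 = 405
Avg velocity = 405 / 10 = 40.5 points/sprint

40.5 points/sprint


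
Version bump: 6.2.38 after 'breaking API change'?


Current: 6.2.38
Change category: 'breaking API change' → major bump
SemVer rule: major bump → increment MAJOR, reset MINOR and PATCH to 0
New: 7.0.0

7.0.0


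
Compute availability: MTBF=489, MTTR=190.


Availability = MTBF / (MTBF + MTTR)
Availability = 489 / (489 + 190)
Availability = 489 / 679
Availability = 72.0177%

72.0177%


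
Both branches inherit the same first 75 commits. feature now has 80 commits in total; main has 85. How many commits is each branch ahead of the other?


Common ancestor: commit #75
feature commits after divergence: 80 - 75 = 5
main commits after divergence: 85 - 75 = 10
feature is 5 commits ahead of main
main is 10 commits ahead of feature

feature ahead: 5, main ahead: 10


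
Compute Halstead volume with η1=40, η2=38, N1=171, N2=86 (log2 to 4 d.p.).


Formula: V = N * log2(η), where N = N1 + N2 and η = η1 + η2
η = 40 + 38 = 78
N = 171 + 86 = 257
log2(78) ≈ 6.2854
V = 257 * 6.2854 = 1615.35

1615.35


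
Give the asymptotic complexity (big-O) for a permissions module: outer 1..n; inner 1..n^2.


Reasoning: n times n^2
Complexity: O(n^3)

O(n^3)


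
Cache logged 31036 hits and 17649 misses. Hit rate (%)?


Formula: hit rate = hits / (hits + misses) * 100
hit rate = 31036 / (31036 + 17649) * 100
hit rate = 31036 / 48685 * 100
hit rate = 63.75%

63.75%


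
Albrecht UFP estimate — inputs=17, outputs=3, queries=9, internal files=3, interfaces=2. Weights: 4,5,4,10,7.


UFP = EI*4 + EO*5 + EQ*4 + ILF*10 + EIF*7
UFP = 17*4 + 3*5 + 9*4 + 3*10 + 2*7
UFP = 68 + 15 + 36 + 30 + 14
UFP = 163

163


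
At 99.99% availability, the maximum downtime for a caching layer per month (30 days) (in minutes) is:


Formula: allowed downtime = period * (100 - SLA) / 100
Period (month (30 days)) = 43200 minutes
Unavailability fraction = (100 - 99.99) / 100
Allowed downtime = 43200 * (100 - 99.99) / 100
Allowed downtime = 4.32 minutes

4.32 minutes


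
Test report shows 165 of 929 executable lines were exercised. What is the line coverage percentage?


Coverage = covered / total * 100
Coverage = 165 / 929 * 100
Coverage = 17.76%

17.76%


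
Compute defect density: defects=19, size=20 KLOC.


Defect density = defects / KLOC
Defect density = 19 / 20
Defect density = 0.95 defects/KLOC

0.95 defects/KLOC


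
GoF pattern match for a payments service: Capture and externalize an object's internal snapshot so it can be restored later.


This matches the Memento pattern

Memento


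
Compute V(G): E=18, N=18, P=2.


Formula: V(G) = E - N + 2P
V(G) = 18 - 18 + 2*2
V(G) = 0 + 4
V(G) = 4

4


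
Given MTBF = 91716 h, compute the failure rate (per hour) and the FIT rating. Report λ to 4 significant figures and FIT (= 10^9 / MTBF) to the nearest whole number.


Formula: λ = 1 / MTBF; FIT = λ × 1e9 = 1e9 / MTBF
λ = 1 / 91716 ≈ 1.090e-05 failures/hour
FIT = 1e9 / 91716 ≈ 10903 failures per 1e9 hours (nearest whole number)

λ = 1.090e-05 /h, FIT = 10903


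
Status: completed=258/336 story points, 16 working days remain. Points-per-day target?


Formula: Required rate = Remaining points / Days left
Remaining = 336 - 258 = 78 points
Required rate = 78 / 16 = 4.88 points/day

4.88 points/day


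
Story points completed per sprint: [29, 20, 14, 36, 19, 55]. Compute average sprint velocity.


Formula: Avg velocity = Total points / Number of sprints
Points: [29, 20, 14, 36, 19, 55]
Sum = 29 + 20 + 14 + 36 + 19 + 55 = 173
Avg velocity = 173 / 6 = 28.83 points/sprint

28.83 points/sprint


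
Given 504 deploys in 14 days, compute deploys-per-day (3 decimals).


Formula: deployments per day = releases / days
= 504 / 14
= 36.0 deploys/day
(equivalently, 252.0 deploys/week)

36.0 deploys/day


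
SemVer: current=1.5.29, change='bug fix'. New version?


Current: 1.5.29
Change category: 'bug fix' → patch bump
SemVer rule: patch bump → increment PATCH (MAJOR and MINOR unchanged)
New: 1.5.30

1.5.30


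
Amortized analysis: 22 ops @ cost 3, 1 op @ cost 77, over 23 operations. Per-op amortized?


Formula: Amortized cost = Total cost / Operations
Total cost = (22 * 3) + (1 * 77)
Total cost = 66 + 77 = 143
Amortized = 143 / 23 = 6.2174

6.2174


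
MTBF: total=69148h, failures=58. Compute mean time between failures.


Formula: MTBF = Total operating time / Number of failures
MTBF = 69148 / 58
MTBF = 1192.21 hours

1192.21 hours


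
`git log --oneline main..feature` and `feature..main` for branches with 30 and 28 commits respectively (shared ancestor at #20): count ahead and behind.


Common ancestor: commit #20
feature commits after divergence: 30 - 20 = 10
main commits after divergence: 28 - 20 = 8
feature is 10 commits ahead of main
main is 8 commits ahead of feature

feature ahead: 10, main ahead: 8


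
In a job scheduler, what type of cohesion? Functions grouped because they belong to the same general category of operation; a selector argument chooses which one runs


Reasoning: Grouped by category of activity, not by data or sequence
Type: Logical cohesion

Logical cohesion


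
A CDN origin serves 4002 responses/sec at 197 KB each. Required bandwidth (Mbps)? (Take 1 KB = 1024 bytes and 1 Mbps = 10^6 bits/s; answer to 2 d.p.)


Formula: Mbps = payload_bytes * RPS * 8 / 1e6
Payload per request = 197 KB = 197 * 1024 = 201728 bytes
Total bytes/sec = 201728 * 4002 = 807315456
Total bits/sec = 807315456 * 8 = 6458523648
Mbps = 6458523648 / 1e6 = 6458.52

6458.52 Mbps


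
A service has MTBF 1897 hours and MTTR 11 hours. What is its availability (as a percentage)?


Availability = MTBF / (MTBF + MTTR)
Availability = 1897 / (1897 + 11)
Availability = 1897 / 1908
Availability = 99.4235%

99.4235%


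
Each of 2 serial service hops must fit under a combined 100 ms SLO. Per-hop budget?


Formula: per_stage = total_budget / stages
per_stage = 100 / 2
per_stage = 50.0 ms

50.0 ms


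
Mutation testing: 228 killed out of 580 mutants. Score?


Mutation score = killed / total * 100
Mutation score = 228 / 580 * 100
Mutation score = 39.31%

39.31%


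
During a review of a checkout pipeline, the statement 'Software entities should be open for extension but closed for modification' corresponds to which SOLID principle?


This describes the Open/Closed Principle (OCP)

Open/Closed Principle (OCP)


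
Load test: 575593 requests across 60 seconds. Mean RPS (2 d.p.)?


Formula: throughput = requests / seconds
throughput = 575593 / 60
throughput = 9593.22 requests/second

9593.22 requests/second


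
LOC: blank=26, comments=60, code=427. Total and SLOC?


Total LOC = blank + comment + code
Total LOC = 26 + 60 + 427 = 513
SLOC (source only) = code = 427

Total LOC: 513, SLOC: 427


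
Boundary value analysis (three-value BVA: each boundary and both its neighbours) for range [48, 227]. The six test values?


Range: [48, 227]
Boundaries: just below min, min, min+1, max-1, max, just above max
Values: [47, 48, 49, 226, 227, 228]

[47, 48, 49, 226, 227, 228]


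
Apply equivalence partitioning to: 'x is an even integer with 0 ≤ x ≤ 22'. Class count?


Constraint: even integers in [0, 22]
Class 1: x < 0 — out-of-range invalid
Class 2: x in [0,22] but odd — wrong type invalid
Class 3: x in [0,22] and even — valid
Class 4: x > 22 — out-of-range invalid
Total equivalence classes: 4

4 equivalence classes


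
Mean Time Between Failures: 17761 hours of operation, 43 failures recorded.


Formula: MTBF = Total operating time / Number of failures
MTBF = 17761 / 43
MTBF = 413.05 hours

413.05 hours


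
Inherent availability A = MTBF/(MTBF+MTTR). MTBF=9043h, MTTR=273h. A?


Availability = MTBF / (MTBF + MTTR)
Availability = 9043 / (9043 + 273)
Availability = 9043 / 9316
Availability = 97.0696%

97.0696%


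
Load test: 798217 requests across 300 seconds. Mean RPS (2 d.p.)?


Formula: throughput = requests / seconds
throughput = 798217 / 300
throughput = 2660.72 requests/second

2660.72 requests/second


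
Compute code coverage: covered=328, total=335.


Coverage = covered / total * 100
Coverage = 328 / 335 * 100
Coverage = 97.91%

97.91%


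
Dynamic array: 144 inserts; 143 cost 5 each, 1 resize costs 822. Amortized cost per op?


Formula: Amortized cost = Total cost / Operations
Total cost = (143 * 5) + (1 * 822)
Total cost = 715 + 822 = 1537
Amortized = 1537 / 144 = 10.6736

10.6736


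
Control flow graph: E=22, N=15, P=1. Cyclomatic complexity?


Formula: V(G) = E - N + 2P
V(G) = 22 - 15 + 2*1
V(G) = 7 + 2
V(G) = 9

9


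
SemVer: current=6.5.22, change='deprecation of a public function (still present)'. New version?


Current: 6.5.22
Change category: 'deprecation of a public function (still present)' → minor bump
SemVer rule: minor bump → increment MINOR, reset PATCH to 0 (MAJOR unchanged)
New: 6.6.0

6.6.0


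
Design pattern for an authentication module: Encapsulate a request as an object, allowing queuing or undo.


This matches the Command pattern

Command


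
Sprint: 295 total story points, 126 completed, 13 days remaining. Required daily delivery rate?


Formula: Required rate = Remaining points / Days left
Remaining = 295 - 126 = 169 points
Required rate = 169 / 13 = 13.0 points/day

13.0 points/day


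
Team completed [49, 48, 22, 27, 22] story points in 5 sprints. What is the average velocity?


Formula: Avg velocity = Total points / Number of sprints
Points: [49, 48, 22, 27, 22]
Sum = 49 + 48 + 22 + 27 + 22 = 168
Avg velocity = 168 / 5 = 33.6 points/sprint

33.6 points/sprint


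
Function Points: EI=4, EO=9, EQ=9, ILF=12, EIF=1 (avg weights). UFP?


UFP = EI*4 + EO*5 + EQ*4 + ILF*10 + EIF*7
UFP = 4*4 + 9*5 + 9*4 + 12*10 + 1*7
UFP = 16 + 45 + 36 + 120 + 7
UFP = 224

224


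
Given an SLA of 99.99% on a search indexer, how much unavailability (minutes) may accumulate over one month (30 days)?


Formula: allowed downtime = period * (100 - SLA) / 100
Period (month (30 days)) = 43200 minutes
Unavailability fraction = (100 - 99.99) / 100
Allowed downtime = 43200 * (100 - 99.99) / 100
Allowed downtime = 4.32 minutes

4.32 minutes


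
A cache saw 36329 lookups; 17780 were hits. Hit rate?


Formula: hit rate = hits / (hits + misses) * 100
hit rate = 17780 / (17780 + 18549) * 100
hit rate = 17780 / 36329 * 100
hit rate = 48.94%

48.94%


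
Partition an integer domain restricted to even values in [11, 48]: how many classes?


Constraint: even integers in [11, 48]
Class 1: x < 11 — out-of-range invalid
Class 2: x in [11,48] but odd — wrong type invalid
Class 3: x in [11,48] and even — valid
Class 4: x > 48 — out-of-range invalid
Total equivalence classes: 4

4 equivalence classes


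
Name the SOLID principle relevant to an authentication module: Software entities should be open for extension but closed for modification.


This describes the Open/Closed Principle (OCP)

Open/Closed Principle (OCP)


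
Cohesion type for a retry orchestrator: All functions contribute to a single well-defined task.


Reasoning: Best: single purpose
Type: Functional cohesion

Functional cohesion


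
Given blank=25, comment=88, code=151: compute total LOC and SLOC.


Total LOC = blank + comment + code
Total LOC = 25 + 88 + 151 = 264
SLOC (source only) = code = 151

Total LOC: 264, SLOC: 151


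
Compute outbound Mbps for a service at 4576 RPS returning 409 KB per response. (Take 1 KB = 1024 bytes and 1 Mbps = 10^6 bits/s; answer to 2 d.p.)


Formula: Mbps = payload_bytes * RPS * 8 / 1e6
Payload per request = 409 KB = 409 * 1024 = 418816 bytes
Total bytes/sec = 418816 * 4576 = 1916502016
Total bits/sec = 1916502016 * 8 = 15332016128
Mbps = 15332016128 / 1e6 = 15332.02

15332.02 Mbps


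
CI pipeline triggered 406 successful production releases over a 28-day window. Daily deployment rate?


Formula: deployments per day = releases / days
= 406 / 28
= 14.5 deploys/day
(equivalently, 101.5 deploys/week)

14.5 deploys/day


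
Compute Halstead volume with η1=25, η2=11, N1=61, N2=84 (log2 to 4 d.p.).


Formula: V = N * log2(η), where N = N1 + N2 and η = η1 + η2
η = 25 + 11 = 36
N = 61 + 84 = 145
log2(36) ≈ 5.1699
V = 145 * 5.1699 = 749.64

749.64


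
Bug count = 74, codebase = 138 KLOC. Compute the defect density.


Defect density = defects / KLOC
Defect density = 74 / 138
Defect density = 0.536 defects/KLOC

0.536 defects/KLOC


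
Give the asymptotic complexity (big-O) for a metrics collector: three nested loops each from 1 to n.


Reasoning: three levels of nesting over n
Complexity: O(n^3)

O(n^3)


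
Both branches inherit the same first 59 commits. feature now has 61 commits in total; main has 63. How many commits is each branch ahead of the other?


Common ancestor: commit #59
feature commits after divergence: 61 - 59 = 2
main commits after divergence: 63 - 59 = 4
feature is 2 commits ahead of main
main is 4 commits ahead of feature

feature ahead: 2, main ahead: 4


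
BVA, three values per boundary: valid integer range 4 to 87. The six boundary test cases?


Range: [4, 87]
Boundaries: just below min, min, min+1, max-1, max, just above max
Values: [3, 4, 5, 86, 87, 88]

[3, 4, 5, 86, 87, 88]


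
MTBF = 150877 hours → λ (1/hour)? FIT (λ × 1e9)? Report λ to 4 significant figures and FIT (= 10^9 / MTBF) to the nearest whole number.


Formula: λ = 1 / MTBF; FIT = λ × 1e9 = 1e9 / MTBF
λ = 1 / 150877 ≈ 6.628e-06 failures/hour
FIT = 1e9 / 150877 ≈ 6628 failures per 1e9 hours (nearest whole number)

λ = 6.628e-06 /h, FIT = 6628


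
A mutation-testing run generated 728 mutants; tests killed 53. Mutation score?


Mutation score = killed / total * 100
Mutation score = 53 / 728 * 100
Mutation score = 7.28%

7.28%


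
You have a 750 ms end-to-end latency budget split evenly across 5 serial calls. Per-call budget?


Formula: per_stage = total_budget / stages
per_stage = 750 / 5
per_stage = 150.0 ms

150.0 ms


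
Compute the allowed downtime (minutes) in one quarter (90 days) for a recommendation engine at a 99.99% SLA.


Formula: allowed downtime = period * (100 - SLA) / 100
Period (quarter (90 days)) = 129600 minutes
Unavailability fraction = (100 - 99.99) / 100
Allowed downtime = 129600 * (100 - 99.99) / 100
Allowed downtime = 12.96 minutes

12.96 minutes


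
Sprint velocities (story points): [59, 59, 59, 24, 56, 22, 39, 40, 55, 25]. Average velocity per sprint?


Formula: Avg velocity = Total points / Number of sprints
Points: [59, 59, 59, 24, 56, 22, 39, 40, 55, 25]
Sum = 59 + 59 + 59 + 24 + 56 + 22 + 39 + 40 + 55 + 25 = 438
Avg velocity = 438 / 10 = 43.8 points/sprint

43.8 points/sprint


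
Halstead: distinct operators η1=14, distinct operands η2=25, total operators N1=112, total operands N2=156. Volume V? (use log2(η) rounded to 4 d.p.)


Formula: V = N * log2(η), where N = N1 + N2 and η = η1 + η2
η = 14 + 25 = 39
N = 112 + 156 = 268
log2(39) ≈ 5.2854
V = 268 * 5.2854 = 1416.49

1416.49


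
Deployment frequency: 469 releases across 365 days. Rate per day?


Formula: deployments per day = releases / days
= 469 / 365
= 1.285 deploys/day
(equivalently, 8.99 deploys/week)

1.285 deploys/day


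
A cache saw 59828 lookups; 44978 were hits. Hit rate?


Formula: hit rate = hits / (hits + misses) * 100
hit rate = 44978 / (44978 + 14850) * 100
hit rate = 44978 / 59828 * 100
hit rate = 75.18%

75.18%


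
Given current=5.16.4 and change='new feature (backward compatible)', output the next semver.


Current: 5.16.4
Change category: 'new feature (backward compatible)' → minor bump
SemVer rule: minor bump → increment MINOR, reset PATCH to 0 (MAJOR unchanged)
New: 5.17.0

5.17.0


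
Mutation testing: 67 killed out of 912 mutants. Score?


Mutation score = killed / total * 100
Mutation score = 67 / 912 * 100
Mutation score = 7.35%

7.35%


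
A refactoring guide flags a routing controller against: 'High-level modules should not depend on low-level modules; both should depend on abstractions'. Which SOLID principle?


This describes the Dependency Inversion Principle (DIP)

Dependency Inversion Principle (DIP)


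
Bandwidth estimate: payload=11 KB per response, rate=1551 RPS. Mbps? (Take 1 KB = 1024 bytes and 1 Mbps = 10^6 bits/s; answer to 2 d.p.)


Formula: Mbps = payload_bytes * RPS * 8 / 1e6
Payload per request = 11 KB = 11 * 1024 = 11264 bytes
Total bytes/sec = 11264 * 1551 = 17470464
Total bits/sec = 17470464 * 8 = 139763712
Mbps = 139763712 / 1e6 = 139.76

139.76 Mbps


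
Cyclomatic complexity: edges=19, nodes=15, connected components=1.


Formula: V(G) = E - N + 2P
V(G) = 19 - 15 + 2*1
V(G) = 4 + 2
V(G) = 6

6


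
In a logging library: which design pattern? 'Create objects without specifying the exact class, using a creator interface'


This matches the Factory Method pattern

Factory Method


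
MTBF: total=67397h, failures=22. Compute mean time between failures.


Formula: MTBF = Total operating time / Number of failures
MTBF = 67397 / 22
MTBF = 3063.5 hours

3063.5 hours


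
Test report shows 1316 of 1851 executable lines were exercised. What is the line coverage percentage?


Coverage = covered / total * 100
Coverage = 1316 / 1851 * 100
Coverage = 71.1%

71.1%


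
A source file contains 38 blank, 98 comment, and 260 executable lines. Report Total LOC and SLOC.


Total LOC = blank + comment + code
Total LOC = 38 + 98 + 260 = 396
SLOC (source only) = code = 260

Total LOC: 396, SLOC: 260


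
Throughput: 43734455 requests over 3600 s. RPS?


Formula: throughput = requests / seconds
throughput = 43734455 / 3600
throughput = 12148.46 requests/second

12148.46 requests/second


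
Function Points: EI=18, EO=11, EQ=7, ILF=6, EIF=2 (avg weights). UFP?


UFP = EI*4 + EO*5 + EQ*4 + ILF*10 + EIF*7
UFP = 18*4 + 11*5 + 7*4 + 6*10 + 2*7
UFP = 72 + 55 + 28 + 60 + 14
UFP = 229

229


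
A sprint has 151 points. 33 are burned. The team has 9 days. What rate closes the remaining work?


Formula: Required rate = Remaining points / Days left
Remaining = 151 - 33 = 118 points
Required rate = 118 / 9 = 13.11 points/day

13.11 points/day


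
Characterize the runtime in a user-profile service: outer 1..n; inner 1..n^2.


Reasoning: n times n^2
Complexity: O(n^3)

O(n^3)


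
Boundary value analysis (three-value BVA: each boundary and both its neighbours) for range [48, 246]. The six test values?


Range: [48, 246]
Boundaries: just below min, min, min+1, max-1, max, just above max
Values: [47, 48, 49, 245, 246, 247]

[47, 48, 49, 245, 246, 247]


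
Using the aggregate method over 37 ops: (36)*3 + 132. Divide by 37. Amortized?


Formula: Amortized cost = Total cost / Operations
Total cost = (36 * 3) + (1 * 132)
Total cost = 108 + 132 = 240
Amortized = 240 / 37 = 6.4865

6.4865


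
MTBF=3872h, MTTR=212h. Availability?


Availability = MTBF / (MTBF + MTTR)
Availability = 3872 / (3872 + 212)
Availability = 3872 / 4084
Availability = 94.809%

94.809%


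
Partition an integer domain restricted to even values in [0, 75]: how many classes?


Constraint: even integers in [0, 75]
Class 1: x < 0 — out-of-range invalid
Class 2: x in [0,75] but odd — wrong type invalid
Class 3: x in [0,75] and even — valid
Class 4: x > 75 — out-of-range invalid
Total equivalence classes: 4

4 equivalence classes


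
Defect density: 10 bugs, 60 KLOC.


Defect density = defects / KLOC
Defect density = 10 / 60
Defect density = 0.167 defects/KLOC

0.167 defects/KLOC


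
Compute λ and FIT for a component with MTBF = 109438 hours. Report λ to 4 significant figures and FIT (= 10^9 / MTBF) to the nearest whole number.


Formula: λ = 1 / MTBF; FIT = λ × 1e9 = 1e9 / MTBF
λ = 1 / 109438 ≈ 9.138e-06 failures/hour
FIT = 1e9 / 109438 ≈ 9138 failures per 1e9 hours (nearest whole number)

λ = 9.138e-06 /h, FIT = 9138


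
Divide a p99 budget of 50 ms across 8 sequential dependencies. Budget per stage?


Formula: per_stage = total_budget / stages
per_stage = 50 / 8
per_stage = 6.25 ms

6.25 ms


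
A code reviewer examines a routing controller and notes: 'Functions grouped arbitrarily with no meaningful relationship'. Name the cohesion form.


Reasoning: Worst: random grouping
Type: Coincidental cohesion

Coincidental cohesion


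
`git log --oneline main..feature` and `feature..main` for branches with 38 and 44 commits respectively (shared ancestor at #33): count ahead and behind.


Common ancestor: commit #33
feature commits after divergence: 38 - 33 = 5
main commits after divergence: 44 - 33 = 11
feature is 5 commits ahead of main
main is 11 commits ahead of feature

feature ahead: 5, main ahead: 11


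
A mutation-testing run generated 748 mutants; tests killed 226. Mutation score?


Mutation score = killed / total * 100
Mutation score = 226 / 748 * 100
Mutation score = 30.21%

30.21%


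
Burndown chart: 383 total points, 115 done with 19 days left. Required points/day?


Formula: Required rate = Remaining points / Days left
Remaining = 383 - 115 = 268 points
Required rate = 268 / 19 = 14.11 points/day

14.11 points/day


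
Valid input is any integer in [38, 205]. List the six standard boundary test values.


Range: [38, 205]
Boundaries: just below min, min, min+1, max-1, max, just above max
Values: [37, 38, 39, 204, 205, 206]

[37, 38, 39, 204, 205, 206]


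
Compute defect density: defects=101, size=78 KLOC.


Defect density = defects / KLOC
Defect density = 101 / 78
Defect density = 1.295 defects/KLOC

1.295 defects/KLOC


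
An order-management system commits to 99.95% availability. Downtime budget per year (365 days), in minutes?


Formula: allowed downtime = period * (100 - SLA) / 100
Period (year (365 days)) = 525600 minutes
Unavailability fraction = (100 - 99.95) / 100
Allowed downtime = 525600 * (100 - 99.95) / 100
Allowed downtime = 262.8 minutes

262.8 minutes


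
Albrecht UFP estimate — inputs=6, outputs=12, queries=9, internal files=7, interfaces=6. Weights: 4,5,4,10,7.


UFP = EI*4 + EO*5 + EQ*4 + ILF*10 + EIF*7
UFP = 6*4 + 12*5 + 9*4 + 7*10 + 6*7
UFP = 24 + 60 + 36 + 70 + 42
UFP = 232

232


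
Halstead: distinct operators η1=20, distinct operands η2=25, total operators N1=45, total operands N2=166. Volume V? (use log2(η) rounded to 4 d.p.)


Formula: V = N * log2(η), where N = N1 + N2 and η = η1 + η2
η = 20 + 25 = 45
N = 45 + 166 = 211
log2(45) ≈ 5.4919
V = 211 * 5.4919 = 1158.79

1158.79


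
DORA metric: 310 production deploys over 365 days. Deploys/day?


Formula: deployments per day = releases / days
= 310 / 365
= 0.849 deploys/day
(equivalently, 5.95 deploys/week)

0.849 deploys/day


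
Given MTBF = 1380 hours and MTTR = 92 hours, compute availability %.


Availability = MTBF / (MTBF + MTTR)
Availability = 1380 / (1380 + 92)
Availability = 1380 / 1472
Availability = 93.75%

93.75%


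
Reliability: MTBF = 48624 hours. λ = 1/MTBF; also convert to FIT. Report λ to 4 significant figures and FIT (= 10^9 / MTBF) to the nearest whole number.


Formula: λ = 1 / MTBF; FIT = λ × 1e9 = 1e9 / MTBF
λ = 1 / 48624 ≈ 2.057e-05 failures/hour
FIT = 1e9 / 48624 ≈ 20566 failures per 1e9 hours (nearest whole number)

λ = 2.057e-05 /h, FIT = 20566


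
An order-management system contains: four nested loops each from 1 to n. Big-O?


Reasoning: four levels of nesting
Complexity: O(n^4)

O(n^4)


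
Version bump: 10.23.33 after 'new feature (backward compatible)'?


Current: 10.23.33
Change category: 'new feature (backward compatible)' → minor bump
SemVer rule: minor bump → increment MINOR, reset PATCH to 0 (MAJOR unchanged)
New: 10.24.0

10.24.0


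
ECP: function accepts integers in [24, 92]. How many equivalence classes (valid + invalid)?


Valid range: [24, 92]
Class 1: x < 24 — invalid
Class 2: 24 ≤ x ≤ 92 — valid
Class 3: x > 92 — invalid
Total equivalence classes: 3

3 equivalence classes


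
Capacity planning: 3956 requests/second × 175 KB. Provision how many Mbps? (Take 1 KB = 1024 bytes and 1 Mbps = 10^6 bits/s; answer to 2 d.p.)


Formula: Mbps = payload_bytes * RPS * 8 / 1e6
Payload per request = 175 KB = 175 * 1024 = 179200 bytes
Total bytes/sec = 179200 * 3956 = 708915200
Total bits/sec = 708915200 * 8 = 5671321600
Mbps = 5671321600 / 1e6 = 5671.32

5671.32 Mbps


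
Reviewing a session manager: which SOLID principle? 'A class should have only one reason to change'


This describes the Single Responsibility Principle (SRP)

Single Responsibility Principle (SRP)


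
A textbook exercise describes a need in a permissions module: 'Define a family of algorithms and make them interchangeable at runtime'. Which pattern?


This matches the Strategy pattern

Strategy


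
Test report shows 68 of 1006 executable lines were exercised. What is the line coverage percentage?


Coverage = covered / total * 100
Coverage = 68 / 1006 * 100
Coverage = 6.76%

6.76%


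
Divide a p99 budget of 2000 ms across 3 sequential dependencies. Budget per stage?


Formula: per_stage = total_budget / stages
per_stage = 2000 / 3
per_stage = 666.67 ms

666.67 ms


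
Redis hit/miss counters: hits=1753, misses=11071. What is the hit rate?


Formula: hit rate = hits / (hits + misses) * 100
hit rate = 1753 / (1753 + 11071) * 100
hit rate = 1753 / 12824 * 100
hit rate = 13.67%

13.67%


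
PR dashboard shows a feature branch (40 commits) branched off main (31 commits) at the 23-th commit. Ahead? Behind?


Common ancestor: commit #23
feature commits after divergence: 40 - 23 = 17
main commits after divergence: 31 - 23 = 8
feature is 17 commits ahead of main
main is 8 commits ahead of feature

feature ahead: 17, main ahead: 8


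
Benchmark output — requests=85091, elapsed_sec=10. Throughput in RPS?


Formula: throughput = requests / seconds
throughput = 85091 / 10
throughput = 8509.1 requests/second

8509.1 requests/second


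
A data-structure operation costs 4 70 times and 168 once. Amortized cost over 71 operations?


Formula: Amortized cost = Total cost / Operations
Total cost = (70 * 4) + (1 * 168)
Total cost = 280 + 168 = 448
Amortized = 448 / 71 = 6.3099

6.3099


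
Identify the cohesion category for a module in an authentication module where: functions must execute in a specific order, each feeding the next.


Reasoning: Output of one is input to next
Type: Sequential cohesion

Sequential cohesion


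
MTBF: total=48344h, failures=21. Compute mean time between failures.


Formula: MTBF = Total operating time / Number of failures
MTBF = 48344 / 21
MTBF = 2302.1 hours

2302.1 hours


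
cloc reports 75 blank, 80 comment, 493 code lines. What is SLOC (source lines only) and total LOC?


Total LOC = blank + comment + code
Total LOC = 75 + 80 + 493 = 648
SLOC (source only) = code = 493

Total LOC: 648, SLOC: 493


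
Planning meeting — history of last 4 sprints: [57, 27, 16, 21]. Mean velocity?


Formula: Avg velocity = Total points / Number of sprints
Points: [57, 27, 16, 21]
Sum = 57 + 27 + 16 + 21 = 121
Avg velocity = 121 / 4 = 30.25 points/sprint

30.25 points/sprint


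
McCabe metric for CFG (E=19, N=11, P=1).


Formula: V(G) = E - N + 2P
V(G) = 19 - 11 + 2*1
V(G) = 8 + 2
V(G) = 10

10


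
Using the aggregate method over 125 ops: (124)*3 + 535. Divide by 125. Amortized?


Formula: Amortized cost = Total cost / Operations
Total cost = (124 * 3) + (1 * 535)
Total cost = 372 + 535 = 907
Amortized = 907 / 125 = 7.256

7.256


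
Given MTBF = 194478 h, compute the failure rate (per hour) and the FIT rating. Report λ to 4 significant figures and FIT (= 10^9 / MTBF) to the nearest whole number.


Formula: λ = 1 / MTBF; FIT = λ × 1e9 = 1e9 / MTBF
λ = 1 / 194478 ≈ 5.142e-06 failures/hour
FIT = 1e9 / 194478 ≈ 5142 failures per 1e9 hours (nearest whole number)

λ = 5.142e-06 /h, FIT = 5142


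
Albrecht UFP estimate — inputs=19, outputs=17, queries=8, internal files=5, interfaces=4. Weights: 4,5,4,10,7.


UFP = EI*4 + EO*5 + EQ*4 + ILF*10 + EIF*7
UFP = 19*4 + 17*5 + 8*4 + 5*10 + 4*7
UFP = 76 + 85 + 32 + 50 + 28
UFP = 271

271


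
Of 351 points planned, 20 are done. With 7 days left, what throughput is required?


Formula: Required rate = Remaining points / Days left
Remaining = 351 - 20 = 331 points
Required rate = 331 / 7 = 47.29 points/day

47.29 points/day


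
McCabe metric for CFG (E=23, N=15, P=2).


Formula: V(G) = E - N + 2P
V(G) = 23 - 15 + 2*2
V(G) = 8 + 4
V(G) = 12

12


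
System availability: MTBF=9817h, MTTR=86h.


Availability = MTBF / (MTBF + MTTR)
Availability = 9817 / (9817 + 86)
Availability = 9817 / 9903
Availability = 99.1316%

99.1316%


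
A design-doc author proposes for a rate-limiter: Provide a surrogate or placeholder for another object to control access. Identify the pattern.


This matches the Proxy pattern

Proxy


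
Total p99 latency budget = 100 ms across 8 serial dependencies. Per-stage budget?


Formula: per_stage = total_budget / stages
per_stage = 100 / 8
per_stage = 12.5 ms

12.5 ms


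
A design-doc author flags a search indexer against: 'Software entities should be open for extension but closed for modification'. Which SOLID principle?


This describes the Open/Closed Principle (OCP)

Open/Closed Principle (OCP)


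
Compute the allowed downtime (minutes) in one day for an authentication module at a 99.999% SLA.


Formula: allowed downtime = period * (100 - SLA) / 100
Period (day) = 1440 minutes
Unavailability fraction = (100 - 99.999) / 100
Allowed downtime = 1440 * (100 - 99.999) / 100
Allowed downtime = 0.0144 minutes

0.0144 minutes


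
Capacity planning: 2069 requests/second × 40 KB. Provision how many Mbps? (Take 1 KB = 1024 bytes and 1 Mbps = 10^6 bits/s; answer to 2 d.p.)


Formula: Mbps = payload_bytes * RPS * 8 / 1e6
Payload per request = 40 KB = 40 * 1024 = 40960 bytes
Total bytes/sec = 40960 * 2069 = 84746240
Total bits/sec = 84746240 * 8 = 677969920
Mbps = 677969920 / 1e6 = 677.97

677.97 Mbps


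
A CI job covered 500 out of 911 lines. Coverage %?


Coverage = covered / total * 100
Coverage = 500 / 911 * 100
Coverage = 54.88%

54.88%


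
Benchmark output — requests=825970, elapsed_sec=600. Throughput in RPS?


Formula: throughput = requests / seconds
throughput = 825970 / 600
throughput = 1376.62 requests/second

1376.62 requests/second


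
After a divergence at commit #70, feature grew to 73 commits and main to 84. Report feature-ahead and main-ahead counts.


Common ancestor: commit #70
feature commits after divergence: 73 - 70 = 3
main commits after divergence: 84 - 70 = 14
feature is 3 commits ahead of main
main is 14 commits ahead of feature

feature ahead: 3, main ahead: 14


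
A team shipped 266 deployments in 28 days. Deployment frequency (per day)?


Formula: deployments per day = releases / days
= 266 / 28
= 9.5 deploys/day
(equivalently, 66.5 deploys/week)

9.5 deploys/day


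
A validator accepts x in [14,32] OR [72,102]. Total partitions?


Valid ranges: [14,32] and [72,102]
Class 1: x < 14 — invalid
Class 2: 14 ≤ x ≤ 32 — valid
Class 3: 32 < x < 72 — invalid (gap between ranges)
Class 4: 72 ≤ x ≤ 102 — valid
Class 5: x > 102 — invalid
Total equivalence classes: 5

5 equivalence classes


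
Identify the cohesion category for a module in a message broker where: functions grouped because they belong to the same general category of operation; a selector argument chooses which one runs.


Reasoning: Grouped by category of activity, not by data or sequence
Type: Logical cohesion

Logical cohesion


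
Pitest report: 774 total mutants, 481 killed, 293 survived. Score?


Mutation score = killed / total * 100
Mutation score = 481 / 774 * 100
Mutation score = 62.14%

62.14%


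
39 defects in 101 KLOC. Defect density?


Defect density = defects / KLOC
Defect density = 39 / 101
Defect density = 0.386 defects/KLOC

0.386 defects/KLOC


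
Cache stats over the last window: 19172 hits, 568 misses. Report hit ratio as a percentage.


Formula: hit rate = hits / (hits + misses) * 100
hit rate = 19172 / (19172 + 568) * 100
hit rate = 19172 / 19740 * 100
hit rate = 97.12%

97.12%


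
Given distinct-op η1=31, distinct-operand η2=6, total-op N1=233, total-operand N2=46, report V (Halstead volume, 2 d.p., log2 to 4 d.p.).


Formula: V = N * log2(η), where N = N1 + N2 and η = η1 + η2
η = 31 + 6 = 37
N = 233 + 46 = 279
log2(37) ≈ 5.2095
V = 279 * 5.2095 = 1453.45

1453.45


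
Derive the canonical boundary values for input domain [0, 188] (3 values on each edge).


Range: [0, 188]
Boundaries: just below min, min, min+1, max-1, max, just above max
Values: [-1, 0, 1, 187, 188, 189]

[-1, 0, 1, 187, 188, 189]


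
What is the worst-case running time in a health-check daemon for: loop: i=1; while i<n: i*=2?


Reasoning: i doubles each step so iterations are log2(n)
Complexity: O(log n)

O(log n)


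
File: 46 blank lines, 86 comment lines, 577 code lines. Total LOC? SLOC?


Total LOC = blank + comment + code
Total LOC = 46 + 86 + 577 = 709
SLOC (source only) = code = 577

Total LOC: 709, SLOC: 577


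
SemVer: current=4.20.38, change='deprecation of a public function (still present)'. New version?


Current: 4.20.38
Change category: 'deprecation of a public function (still present)' → minor bump
SemVer rule: minor bump → increment MINOR, reset PATCH to 0 (MAJOR unchanged)
New: 4.21.0

4.21.0


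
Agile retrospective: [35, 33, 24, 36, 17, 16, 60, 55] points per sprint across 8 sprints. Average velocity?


Formula: Avg velocity = Total points / Number of sprints
Points: [35, 33, 24, 36, 17, 16, 60, 55]
Sum = 35 + 33 + 24 + 36 + 17 + 16 + 60 + 55 = 276
Avg velocity = 276 / 8 = 34.5 points/sprint

34.5 points/sprint


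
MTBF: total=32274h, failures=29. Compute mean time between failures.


Formula: MTBF = Total operating time / Number of failures
MTBF = 32274 / 29
MTBF = 1112.9 hours

1112.9 hours


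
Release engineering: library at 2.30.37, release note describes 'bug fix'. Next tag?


Current: 2.30.37
Change category: 'bug fix' → patch bump
SemVer rule: patch bump → increment PATCH (MAJOR and MINOR unchanged)
New: 2.30.38

2.30.38


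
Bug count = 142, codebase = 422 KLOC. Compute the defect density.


Defect density = defects / KLOC
Defect density = 142 / 422
Defect density = 0.336 defects/KLOC

0.336 defects/KLOC


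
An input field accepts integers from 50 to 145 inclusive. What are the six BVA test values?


Range: [50, 145]
Boundaries: just below min, min, min+1, max-1, max, just above max
Values: [49, 50, 51, 144, 145, 146]

[49, 50, 51, 144, 145, 146]


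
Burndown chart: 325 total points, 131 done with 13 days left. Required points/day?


Formula: Required rate = Remaining points / Days left
Remaining = 325 - 131 = 194 points
Required rate = 194 / 13 = 14.92 points/day

14.92 points/day


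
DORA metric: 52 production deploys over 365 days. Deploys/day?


Formula: deployments per day = releases / days
= 52 / 365
= 0.142 deploys/day
(equivalently, 1.0 deploys/week)

0.142 deploys/day


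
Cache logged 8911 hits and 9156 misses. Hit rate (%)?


Formula: hit rate = hits / (hits + misses) * 100
hit rate = 8911 / (8911 + 9156) * 100
hit rate = 8911 / 18067 * 100
hit rate = 49.32%

49.32%


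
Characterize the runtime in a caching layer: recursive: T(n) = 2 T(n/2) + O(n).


Reasoning: master theorem case 2 (merge-sort recurrence)
Complexity: O(n log n)

O(n log n)


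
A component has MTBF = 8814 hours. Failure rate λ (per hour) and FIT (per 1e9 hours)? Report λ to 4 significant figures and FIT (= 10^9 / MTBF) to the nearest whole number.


Formula: λ = 1 / MTBF; FIT = λ × 1e9 = 1e9 / MTBF
λ = 1 / 8814 ≈ 1.135e-04 failures/hour
FIT = 1e9 / 8814 ≈ 113456 failures per 1e9 hours (nearest whole number)

λ = 1.135e-04 /h, FIT = 113456


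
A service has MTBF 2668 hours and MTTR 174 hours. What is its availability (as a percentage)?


Availability = MTBF / (MTBF + MTTR)
Availability = 2668 / (2668 + 174)
Availability = 2668 / 2842
Availability = 93.8776%

93.8776%


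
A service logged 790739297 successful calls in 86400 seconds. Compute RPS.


Formula: throughput = requests / seconds
throughput = 790739297 / 86400
throughput = 9152.08 requests/second

9152.08 requests/second


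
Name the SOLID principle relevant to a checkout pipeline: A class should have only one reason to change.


This describes the Single Responsibility Principle (SRP)

Single Responsibility Principle (SRP)


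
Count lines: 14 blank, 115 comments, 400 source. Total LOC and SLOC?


Total LOC = blank + comment + code
Total LOC = 14 + 115 + 400 = 529
SLOC (source only) = code = 400

Total LOC: 529, SLOC: 400


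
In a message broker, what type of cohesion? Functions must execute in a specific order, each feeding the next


Reasoning: Output of one is input to next
Type: Sequential cohesion

Sequential cohesion


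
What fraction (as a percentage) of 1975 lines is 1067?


Coverage = covered / total * 100
Coverage = 1067 / 1975 * 100
Coverage = 54.03%

54.03%


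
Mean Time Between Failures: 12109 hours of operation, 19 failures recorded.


Formula: MTBF = Total operating time / Number of failures
MTBF = 12109 / 19
MTBF = 637.32 hours

637.32 hours


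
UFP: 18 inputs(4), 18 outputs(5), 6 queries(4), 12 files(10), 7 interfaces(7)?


UFP = EI*4 + EO*5 + EQ*4 + ILF*10 + EIF*7
UFP = 18*4 + 18*5 + 6*4 + 12*10 + 7*7
UFP = 72 + 90 + 24 + 120 + 49
UFP = 355

355


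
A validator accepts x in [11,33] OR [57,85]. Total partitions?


Valid ranges: [11,33] and [57,85]
Class 1: x < 11 — invalid
Class 2: 11 ≤ x ≤ 33 — valid
Class 3: 33 < x < 57 — invalid (gap between ranges)
Class 4: 57 ≤ x ≤ 85 — valid
Class 5: x > 85 — invalid
Total equivalence classes: 5

5 equivalence classes


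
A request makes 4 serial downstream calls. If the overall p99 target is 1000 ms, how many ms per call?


Formula: per_stage = total_budget / stages
per_stage = 1000 / 4
per_stage = 250.0 ms

250.0 ms


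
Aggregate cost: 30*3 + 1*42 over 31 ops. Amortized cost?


Formula: Amortized cost = Total cost / Operations
Total cost = (30 * 3) + (1 * 42)
Total cost = 90 + 42 = 132
Amortized = 132 / 31 = 4.2581

4.2581


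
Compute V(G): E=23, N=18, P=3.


Formula: V(G) = E - N + 2P
V(G) = 23 - 18 + 2*3
V(G) = 5 + 6
V(G) = 11

11


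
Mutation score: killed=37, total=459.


Mutation score = killed / total * 100
Mutation score = 37 / 459 * 100
Mutation score = 8.06%

8.06%


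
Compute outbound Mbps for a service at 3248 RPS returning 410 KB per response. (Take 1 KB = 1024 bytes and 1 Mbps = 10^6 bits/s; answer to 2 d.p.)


Formula: Mbps = payload_bytes * RPS * 8 / 1e6
Payload per request = 410 KB = 410 * 1024 = 419840 bytes
Total bytes/sec = 419840 * 3248 = 1363640320
Total bits/sec = 1363640320 * 8 = 10909122560
Mbps = 10909122560 / 1e6 = 10909.12

10909.12 Mbps


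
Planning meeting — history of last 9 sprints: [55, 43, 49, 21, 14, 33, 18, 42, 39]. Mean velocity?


Formula: Avg velocity = Total points / Number of sprints
Points: [55, 43, 49, 21, 14, 33, 18, 42, 39]
Sum = 55 + 43 + 49 + 21 + 14 + 33 + 18 + 42 + 39 = 314
Avg velocity = 314 / 9 = 34.89 points/sprint

34.89 points/sprint
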